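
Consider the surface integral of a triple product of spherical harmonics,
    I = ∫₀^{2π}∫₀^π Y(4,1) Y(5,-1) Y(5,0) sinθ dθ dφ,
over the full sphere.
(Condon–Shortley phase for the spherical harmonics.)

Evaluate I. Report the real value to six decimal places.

Rules hold: Σm=0, L=14 even, 1≤5≤9.
N = 9·11·11 = 1089
Δ = 4!·4!·6!/15! = 1/3153150
Racah Σ t=0..4: t=0:+1/69120 t=1:−1/1728 t=2:+1/576 t=3:−1/1728 t=4:+1/69120 = 7/11520
⇒ 3j(4 5 5; 0 0 0)² = 2/143, sgn -1
Racah Σ t=0..3: t=0:+1/6912 t=1:−1/864 t=2:+1/1152 t=3:−1/17280 = -7/34560
⇒ 3j(4 5 5; 1 -1 0)² = 1/429, sgn +1
4πI² = N·(3j₀)²·(3jₘ)² = 6/169
I = -1·√(0.035503/4π) = -0.05315295

-0.053153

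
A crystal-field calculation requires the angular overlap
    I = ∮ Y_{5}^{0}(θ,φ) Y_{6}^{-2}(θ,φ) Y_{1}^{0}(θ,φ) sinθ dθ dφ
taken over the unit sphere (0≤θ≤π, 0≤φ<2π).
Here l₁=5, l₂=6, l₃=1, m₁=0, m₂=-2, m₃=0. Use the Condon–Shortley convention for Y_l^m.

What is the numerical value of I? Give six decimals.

Σmᵢ = -2 ≠ 0, so the φ-integral vanishes; I = 0

0.000000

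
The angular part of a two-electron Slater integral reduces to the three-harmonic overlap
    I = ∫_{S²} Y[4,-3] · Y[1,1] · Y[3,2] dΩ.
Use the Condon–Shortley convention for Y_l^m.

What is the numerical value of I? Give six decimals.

-0.282095

Rules hold: Σm=0, L=8 even, 3≤3≤5.
N = 9·3·7 = 189
Δ = 2!·6!·0!/9! = 1/252
Racah Σ t=1..1: t=1:−1/36 = -1/36
⇒ 3j(4 1 3; 0 0 0)² = 4/63, sgn +1
Racah Σ t=2..2: t=2:+1/240 = 1/240
⇒ 3j(4 1 3; -3 1 2)² = 1/12, sgn -1
4πI² = N·(3j₀)²·(3jₘ)² = 1/1
I = -1·√(1/4π) = -0.28209479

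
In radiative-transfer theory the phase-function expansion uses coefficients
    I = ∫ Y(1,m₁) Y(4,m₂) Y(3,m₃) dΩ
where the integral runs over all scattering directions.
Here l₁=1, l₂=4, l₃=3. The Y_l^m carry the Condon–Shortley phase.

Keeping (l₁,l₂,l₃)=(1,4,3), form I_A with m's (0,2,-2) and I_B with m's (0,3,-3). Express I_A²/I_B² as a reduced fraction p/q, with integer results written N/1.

12/7

l's match ⇒ only the (l;m) 3-j factors differ between A and B.
A: triangle coeff Δ(1,4,3) = 1/252; Σ_t [1,1]: t=1:−1/120 = -1/120; (3j)²=1/21 [(1 4 3; 0 2 -2)], sign=+1
B: triangle coeff Δ(1,4,3) = 1/252; Σ_t [1,1]: t=1:−1/720 = -1/720; (3j)²=1/36 [(1 4 3; 0 3 -3)], sign=-1
I_A²/I_B² = (1/21)/(1/36) = 12/7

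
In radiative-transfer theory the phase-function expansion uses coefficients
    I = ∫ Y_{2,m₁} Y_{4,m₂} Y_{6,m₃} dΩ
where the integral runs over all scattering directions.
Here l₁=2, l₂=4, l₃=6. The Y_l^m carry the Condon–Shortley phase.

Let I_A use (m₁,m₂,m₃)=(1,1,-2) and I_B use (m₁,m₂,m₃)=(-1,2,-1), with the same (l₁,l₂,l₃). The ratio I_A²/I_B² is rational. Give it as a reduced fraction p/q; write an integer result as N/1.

Shared (l₁,l₂,l₃)=(2,4,6): N and (l;000)² cancel in I_A²/I_B².
A: Δ = 0!·4!·8!/13! = 1/6435; Racah Σ t=0..0: t=0:+1/4320 = 1/4320; ⇒ 3j(2 4 6; 1 1 -2)² = 224/6435, sgn +1
B: Δ = 0!·4!·8!/13! = 1/6435; Racah Σ t=0..0: t=0:+1/8640 = 1/8640; ⇒ 3j(2 4 6; -1 2 -1)² = 14/1287, sgn -1
I_A²/I_B² = (224/6435)/(14/1287) = 16/5

16/5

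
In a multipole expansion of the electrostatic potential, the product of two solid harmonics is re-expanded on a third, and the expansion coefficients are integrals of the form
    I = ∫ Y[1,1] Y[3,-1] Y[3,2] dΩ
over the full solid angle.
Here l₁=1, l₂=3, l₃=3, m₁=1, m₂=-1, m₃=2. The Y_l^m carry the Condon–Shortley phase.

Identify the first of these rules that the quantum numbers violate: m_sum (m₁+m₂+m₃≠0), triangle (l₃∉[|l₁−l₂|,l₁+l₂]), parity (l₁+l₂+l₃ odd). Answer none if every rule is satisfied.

m_sum

Σmᵢ = 2  ✗
l₃∈[|l₁−l₂|,l₁+l₂]=[2,4], have l₃=3
Σlᵢ = 7 ⇒ odd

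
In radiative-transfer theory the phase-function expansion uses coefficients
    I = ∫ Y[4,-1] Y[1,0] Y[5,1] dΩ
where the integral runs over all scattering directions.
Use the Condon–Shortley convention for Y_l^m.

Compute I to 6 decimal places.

Checks pass: Σm=0; 10 even; l₃=5∈[3,5].
(2·4+1)(2·1+1)(2·5+1) = 297
Δ: 0! 8! 2! / 11! → 1/495
sum: t=0:+1/576 = 1/576
3j²(4 1 5; 0 0 0) = Δ·Π!·Σ² = 5/99  (sign -1)
sum: t=0:+1/720 = 1/720
3j²(4 1 5; -1 0 1) = Δ·Π!·Σ² = 8/165  (sign +1)
combine: 4πI² = 297·5/99·8/165 = 8/11
take √, sign -1: I = -0.24057125

-0.240571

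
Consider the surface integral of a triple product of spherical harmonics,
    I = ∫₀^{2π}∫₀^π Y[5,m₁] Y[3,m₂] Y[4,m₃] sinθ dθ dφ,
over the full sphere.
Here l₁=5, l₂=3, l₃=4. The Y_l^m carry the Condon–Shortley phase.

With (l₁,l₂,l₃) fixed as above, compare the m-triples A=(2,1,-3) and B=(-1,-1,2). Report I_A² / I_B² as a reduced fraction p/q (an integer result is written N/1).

4802/1849

Shared (l₁,l₂,l₃)=(5,3,4): N and (l;000)² cancel in I_A²/I_B².
A: Δ = 4!·6!·2!/13! = 1/180180; Racah Σ t=2..3: t=2:+1/960 t=3:−1/4320 = 7/8640; ⇒ 3j(5 3 4; 2 1 -3)² = 343/12870, sgn -1
B: Δ = 4!·6!·2!/13! = 1/180180; Racah Σ t=0..2: t=0:+1/34560 t=1:−1/720 t=2:+1/384 = 43/34560; ⇒ 3j(5 3 4; -1 -1 2)² = 1849/180180, sgn +1
I_A²/I_B² = (343/12870)/(1849/180180) = 4802/1849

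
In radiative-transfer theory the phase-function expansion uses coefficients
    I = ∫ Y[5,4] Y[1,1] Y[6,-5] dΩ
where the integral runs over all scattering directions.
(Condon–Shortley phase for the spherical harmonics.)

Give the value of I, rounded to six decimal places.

-0.303018

Rules hold: Σm=0, L=12 even, 4≤6≤6.
N = 11·3·13 = 429
Δ = 0!·10!·2!/13! = 1/858
Racah Σ t=0..0: t=0:+1/14400 = 1/14400
⇒ 3j(5 1 6; 0 0 0)² = 6/143, sgn +1
Racah Σ t=0..0: t=0:+1/725760 = 1/725760
⇒ 3j(5 1 6; 4 1 -5)² = 5/78, sgn -1
4πI² = N·(3j₀)²·(3jₘ)² = 15/13
I = -1·√(1.15385/4π) = -0.30301841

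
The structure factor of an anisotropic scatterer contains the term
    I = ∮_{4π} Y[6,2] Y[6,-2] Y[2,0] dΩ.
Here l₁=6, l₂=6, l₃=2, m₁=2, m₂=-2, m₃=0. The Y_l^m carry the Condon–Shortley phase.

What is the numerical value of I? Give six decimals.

m-sum 0 ✓  L=14 even ✓  0≤2≤12 ✓
Π(2lᵢ+1) = 13×13×5 = 845
triangle coeff Δ(6,6,2) = 1/90090
Σ_t [4,6]: t=4:+1/69120 t=5:−1/14400 t=6:+1/69120 = -7/172800
(3j)²=14/715 [(6 6 2; 0 0 0)], sign=-1
Σ_t [2,4]: t=2:+1/322560 t=3:−1/30240 t=4:+1/69120 = -1/64512
(3j)²=10/1001 [(6 6 2; 2 -2 0)], sign=-1
⇒ 4πI² = 20/121
I = (+1)√(20/121/(4π)) = 0.11468784

0.114688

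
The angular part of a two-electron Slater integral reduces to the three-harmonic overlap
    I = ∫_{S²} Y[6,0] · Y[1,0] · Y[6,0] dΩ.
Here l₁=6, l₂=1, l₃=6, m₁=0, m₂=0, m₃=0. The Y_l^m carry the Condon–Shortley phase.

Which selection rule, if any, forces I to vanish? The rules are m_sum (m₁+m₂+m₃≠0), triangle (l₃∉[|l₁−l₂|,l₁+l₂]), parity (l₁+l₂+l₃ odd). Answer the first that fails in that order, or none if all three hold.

parity

Σmᵢ = 0  ✓
l₃∈[|l₁−l₂|,l₁+l₂]=[5,7], have l₃=6  ✓
Σlᵢ = 13 ⇒ odd  ✗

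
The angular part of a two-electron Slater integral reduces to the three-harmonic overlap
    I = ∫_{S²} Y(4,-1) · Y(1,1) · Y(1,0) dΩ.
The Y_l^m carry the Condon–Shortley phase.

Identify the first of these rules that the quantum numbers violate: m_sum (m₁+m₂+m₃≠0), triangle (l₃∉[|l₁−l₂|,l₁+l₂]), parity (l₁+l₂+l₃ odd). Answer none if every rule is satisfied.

triangle

m₁+m₂+m₃ = -1 + 1 + 0 = 0  ✓
triangle: |4−1|=3 ≤ l₃=1 ≤ 4+1=5  ✗
parity: l₁+l₂+l₃ = 6 is even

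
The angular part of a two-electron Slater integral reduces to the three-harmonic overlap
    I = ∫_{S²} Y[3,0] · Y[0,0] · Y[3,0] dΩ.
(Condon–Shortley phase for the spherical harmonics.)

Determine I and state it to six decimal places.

Rules hold: Σm=0, L=6 even, 3≤3≤3.
N = 7·1·7 = 49
Δ = 0!·6!·0!/7! = 1/7
Racah Σ t=0..0: t=0:+1/36 = 1/36
⇒ 3j(3 0 3; 0 0 0)² = 1/7, sgn -1
(m-triple is (0,0,0) — same symbol as above.)
4πI² = N·(3j₀)²·(3jₘ)² = 1/1
I = +1·√(1/4π) = 0.28209479

0.282095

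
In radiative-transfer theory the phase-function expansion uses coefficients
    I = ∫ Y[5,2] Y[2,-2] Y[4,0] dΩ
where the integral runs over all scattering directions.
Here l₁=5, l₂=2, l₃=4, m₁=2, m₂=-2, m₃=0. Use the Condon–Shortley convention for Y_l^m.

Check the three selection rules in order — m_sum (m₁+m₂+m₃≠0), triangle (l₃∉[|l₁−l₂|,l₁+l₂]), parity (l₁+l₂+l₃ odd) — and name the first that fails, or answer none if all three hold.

parity

Σmᵢ = 0  ✓
l₃∈[|l₁−l₂|,l₁+l₂]=[3,7], have l₃=4  ✓
Σlᵢ = 11 ⇒ odd  ✗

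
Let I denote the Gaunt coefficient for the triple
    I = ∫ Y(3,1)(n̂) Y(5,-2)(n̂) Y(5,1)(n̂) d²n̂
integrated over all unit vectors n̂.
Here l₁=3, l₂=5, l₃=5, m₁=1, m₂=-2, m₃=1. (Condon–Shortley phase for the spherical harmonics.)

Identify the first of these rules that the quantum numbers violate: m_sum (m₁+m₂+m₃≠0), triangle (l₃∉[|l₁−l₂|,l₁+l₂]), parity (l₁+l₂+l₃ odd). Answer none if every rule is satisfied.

Σmᵢ = 0  ✓
l₃∈[|l₁−l₂|,l₁+l₂]=[2,8], have l₃=5  ✓
Σlᵢ = 13 ⇒ odd  ✗

parity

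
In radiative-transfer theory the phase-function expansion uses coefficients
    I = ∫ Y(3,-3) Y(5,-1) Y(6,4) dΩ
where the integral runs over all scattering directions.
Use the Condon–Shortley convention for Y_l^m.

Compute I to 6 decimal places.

-0.190675

m-sum 0 ✓  L=14 even ✓  2≤6≤8 ✓
Π(2lᵢ+1) = 7×11×13 = 1001
triangle coeff Δ(3,5,6) = 1/675675
Σ_t [0,2]: t=0:+1/8640 t=1:−1/2304 t=2:+1/8640 = -7/34560
(3j)²=7/429 [(3 5 6; 0 0 0)], sign=-1
Σ_t [2,2]: t=2:+1/69120 = 1/69120
(3j)²=4/143 [(3 5 6; -3 -1 4)], sign=+1
⇒ 4πI² = 196/429
I = (-1)√(196/429/(4π)) = -0.19067531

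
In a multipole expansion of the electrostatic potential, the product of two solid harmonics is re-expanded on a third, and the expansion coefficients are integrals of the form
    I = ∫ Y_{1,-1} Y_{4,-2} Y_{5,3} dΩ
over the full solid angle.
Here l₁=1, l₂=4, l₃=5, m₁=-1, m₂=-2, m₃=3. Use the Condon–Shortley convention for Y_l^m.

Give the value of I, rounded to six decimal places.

Checks pass: Σm=0; 10 even; l₃=5∈[3,5].
(2·1+1)(2·4+1)(2·5+1) = 297
Δ: 0! 2! 8! / 11! → 1/495
sum: t=0:+1/576 = 1/576
3j²(1 4 5; 0 0 0) = Δ·Π!·Σ² = 5/99  (sign -1)
sum: t=0:+1/2880 = 1/2880
3j²(1 4 5; -1 -2 3) = Δ·Π!·Σ² = 28/495  (sign +1)
combine: 4πI² = 297·5/99·28/495 = 28/33
take √, sign -1: I = -0.25984664

-0.259847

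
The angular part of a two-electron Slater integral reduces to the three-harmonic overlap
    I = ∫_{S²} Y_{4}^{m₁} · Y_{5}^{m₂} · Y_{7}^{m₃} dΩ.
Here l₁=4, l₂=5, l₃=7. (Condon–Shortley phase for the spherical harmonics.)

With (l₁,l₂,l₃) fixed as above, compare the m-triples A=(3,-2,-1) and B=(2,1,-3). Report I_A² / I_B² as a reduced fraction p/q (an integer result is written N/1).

l's match ⇒ only the (l;m) 3-j factors differ between A and B.
A: triangle coeff Δ(4,5,7) = 1/6126120; Σ_t [0,1]: t=0:+1/172800 t=1:−1/1036800 = 1/207360; (3j)²=245/14586 [(4 5 7; 3 -2 -1)], sign=+1
B: triangle coeff Δ(4,5,7) = 1/6126120; Σ_t [0,2]: t=0:+1/138240 t=1:−1/86400 t=2:+1/829440 = -13/4147200; (3j)²=13/3740 [(4 5 7; 2 1 -3)], sign=-1
I_A²/I_B² = (245/14586)/(13/3740) = 2450/507

2450/507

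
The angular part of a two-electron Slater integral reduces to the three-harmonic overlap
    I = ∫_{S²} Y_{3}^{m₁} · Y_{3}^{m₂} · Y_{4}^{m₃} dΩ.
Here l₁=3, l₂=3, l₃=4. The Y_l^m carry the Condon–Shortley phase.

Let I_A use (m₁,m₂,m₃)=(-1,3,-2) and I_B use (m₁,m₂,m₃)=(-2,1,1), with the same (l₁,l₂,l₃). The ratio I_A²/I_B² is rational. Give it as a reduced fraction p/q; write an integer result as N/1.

27/16

Same 3,3,4: normalisation and zero-m 3j drop out of the ratio.
A: Δ: 2! 4! 4! / 11! → 1/34650; sum: t=2:+1/192 = 1/192; 3j²(3 3 4; -1 3 -2) = Δ·Π!·Σ² = 3/77  (sign +1)
B: Δ: 2! 4! 4! / 11! → 1/34650; sum: t=1:−1/144 t=2:+1/48 = 1/72; 3j²(3 3 4; -2 1 1) = Δ·Π!·Σ² = 16/693  (sign -1)
I_A²/I_B² = (3/77)/(16/693) = 27/16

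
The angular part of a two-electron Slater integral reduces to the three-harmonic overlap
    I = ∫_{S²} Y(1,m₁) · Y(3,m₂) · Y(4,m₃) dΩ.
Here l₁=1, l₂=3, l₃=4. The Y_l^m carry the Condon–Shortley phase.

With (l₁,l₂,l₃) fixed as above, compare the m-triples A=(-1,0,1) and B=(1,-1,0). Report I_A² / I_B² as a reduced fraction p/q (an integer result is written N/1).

5/3

Same 1,3,4: normalisation and zero-m 3j drop out of the ratio.
A: Δ: 0! 2! 6! / 9! → 1/252; sum: t=0:+1/72 = 1/72; 3j²(1 3 4; -1 0 1) = Δ·Π!·Σ² = 5/126  (sign -1)
B: Δ: 0! 2! 6! / 9! → 1/252; sum: t=0:+1/96 = 1/96; 3j²(1 3 4; 1 -1 0) = Δ·Π!·Σ² = 1/42  (sign +1)
I_A²/I_B² = (5/126)/(1/42) = 5/3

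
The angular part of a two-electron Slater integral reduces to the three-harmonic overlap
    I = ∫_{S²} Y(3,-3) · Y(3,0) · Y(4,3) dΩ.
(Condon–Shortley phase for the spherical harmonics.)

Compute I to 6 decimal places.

0.203551

Checks pass: Σm=0; 10 even; l₃=4∈[0,6].
(2·3+1)(2·3+1)(2·4+1) = 441
Δ: 2! 4! 4! / 11! → 1/34650
sum: t=0:+1/72 t=1:−1/16 t=2:+1/72 = -5/144
3j²(3 3 4; 0 0 0) = Δ·Π!·Σ² = 2/77  (sign -1)
sum: t=2:+1/288 = 1/288
3j²(3 3 4; -3 0 3) = Δ·Π!·Σ² = 1/22  (sign -1)
combine: 4πI² = 441·2/77·1/22 = 63/121
take √, sign +1: I = 0.20355073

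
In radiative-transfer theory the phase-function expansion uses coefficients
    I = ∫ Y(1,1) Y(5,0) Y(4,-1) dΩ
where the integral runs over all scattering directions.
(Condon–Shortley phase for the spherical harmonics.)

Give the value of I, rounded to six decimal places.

0.155288

Checks pass: Σm=0; 10 even; l₃=4∈[4,6].
(2·1+1)(2·5+1)(2·4+1) = 297
Δ: 2! 0! 8! / 11! → 1/495
sum: t=1:−1/576 = -1/576
3j²(1 5 4; 0 0 0) = Δ·Π!·Σ² = 5/99  (sign -1)
sum: t=0:+1/1440 = 1/1440
3j²(1 5 4; 1 0 -1) = Δ·Π!·Σ² = 2/99  (sign -1)
combine: 4πI² = 297·5/99·2/99 = 10/33
take √, sign +1: I = 0.15528807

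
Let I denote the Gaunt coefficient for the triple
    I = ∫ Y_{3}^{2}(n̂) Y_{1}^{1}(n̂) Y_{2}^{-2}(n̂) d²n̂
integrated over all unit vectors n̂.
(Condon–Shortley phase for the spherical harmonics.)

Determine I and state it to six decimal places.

2 + 1 − 2 = 1 ≠ 0: azimuthal integral kills it; I = 0

0.000000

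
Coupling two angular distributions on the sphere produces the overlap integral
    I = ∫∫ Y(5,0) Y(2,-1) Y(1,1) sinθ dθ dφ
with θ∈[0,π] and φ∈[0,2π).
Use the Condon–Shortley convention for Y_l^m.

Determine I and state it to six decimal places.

0.000000

|5−2|≤1≤5+2 violated ⇒ I = 0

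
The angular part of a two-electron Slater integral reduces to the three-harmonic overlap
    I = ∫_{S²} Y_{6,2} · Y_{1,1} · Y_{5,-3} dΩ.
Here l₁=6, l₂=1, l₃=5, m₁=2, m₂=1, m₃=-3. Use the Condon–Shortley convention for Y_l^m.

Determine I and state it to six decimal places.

m-sum 0 ✓  L=12 even ✓  5≤5≤7 ✓
Π(2lᵢ+1) = 13×3×11 = 429
triangle coeff Δ(6,1,5) = 1/858
Σ_t [1,1]: t=1:−1/14400 = -1/14400
(3j)²=6/143 [(6 1 5; 0 0 0)], sign=+1
Σ_t [2,2]: t=2:+1/161280 = 1/161280
(3j)²=1/143 [(6 1 5; 2 1 -3)], sign=+1
⇒ 4πI² = 18/143
I = (+1)√(18/143/(4π)) = 0.10008369

0.100084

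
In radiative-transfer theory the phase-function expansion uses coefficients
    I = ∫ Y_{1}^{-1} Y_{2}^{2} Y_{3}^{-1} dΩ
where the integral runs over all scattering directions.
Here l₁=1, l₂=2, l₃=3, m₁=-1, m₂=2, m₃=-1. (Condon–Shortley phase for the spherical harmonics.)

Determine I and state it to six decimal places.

Checks pass: Σm=0; 6 even; l₃=3∈[1,3].
(2·1+1)(2·2+1)(2·3+1) = 105
Δ: 0! 2! 4! / 7! → 1/105
sum: t=0:+1/4 = 1/4
3j²(1 2 3; 0 0 0) = Δ·Π!·Σ² = 3/35  (sign -1)
sum: t=0:+1/48 = 1/48
3j²(1 2 3; -1 2 -1) = Δ·Π!·Σ² = 1/105  (sign +1)
combine: 4πI² = 105·3/35·1/105 = 3/35
take √, sign -1: I = -0.08258890

-0.082589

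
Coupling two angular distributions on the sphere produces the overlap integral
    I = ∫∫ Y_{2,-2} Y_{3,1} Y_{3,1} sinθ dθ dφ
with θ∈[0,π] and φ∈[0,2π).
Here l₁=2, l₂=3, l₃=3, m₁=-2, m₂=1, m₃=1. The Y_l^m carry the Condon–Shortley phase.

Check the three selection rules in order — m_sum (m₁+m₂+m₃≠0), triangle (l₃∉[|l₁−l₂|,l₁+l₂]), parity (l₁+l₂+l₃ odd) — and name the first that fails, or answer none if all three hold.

Σmᵢ = 0  ✓
l₃∈[|l₁−l₂|,l₁+l₂]=[1,5], have l₃=3  ✓
Σlᵢ = 8 ⇒ even  ✓

none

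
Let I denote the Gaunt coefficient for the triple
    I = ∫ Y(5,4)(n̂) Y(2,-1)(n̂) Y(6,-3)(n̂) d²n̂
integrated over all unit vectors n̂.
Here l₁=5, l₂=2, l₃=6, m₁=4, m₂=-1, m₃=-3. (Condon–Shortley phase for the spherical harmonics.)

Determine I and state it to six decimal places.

0.000000

l₁+l₂+l₃=13 is odd: 3j(l;000)=0 ⇒ I=0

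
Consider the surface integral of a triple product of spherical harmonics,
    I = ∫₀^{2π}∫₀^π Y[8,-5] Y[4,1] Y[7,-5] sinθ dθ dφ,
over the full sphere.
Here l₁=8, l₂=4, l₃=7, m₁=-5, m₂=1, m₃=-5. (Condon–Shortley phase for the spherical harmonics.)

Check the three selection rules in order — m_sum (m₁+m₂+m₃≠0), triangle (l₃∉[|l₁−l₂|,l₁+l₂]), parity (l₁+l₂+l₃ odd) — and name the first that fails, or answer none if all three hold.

Σmᵢ = -9  ✗
l₃∈[|l₁−l₂|,l₁+l₂]=[4,12], have l₃=7
Σlᵢ = 19 ⇒ odd

m_sum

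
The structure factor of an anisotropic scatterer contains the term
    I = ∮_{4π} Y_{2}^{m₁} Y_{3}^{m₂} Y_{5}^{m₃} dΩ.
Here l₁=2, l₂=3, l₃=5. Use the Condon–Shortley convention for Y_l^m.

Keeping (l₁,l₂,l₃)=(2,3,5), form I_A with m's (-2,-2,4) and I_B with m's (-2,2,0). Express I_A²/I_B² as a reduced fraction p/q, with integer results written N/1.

126/5

Same 2,3,5: normalisation and zero-m 3j drop out of the ratio.
A: Δ: 0! 4! 6! / 11! → 1/2310; sum: t=0:+1/2880 = 1/2880; 3j²(2 3 5; -2 -2 4) = Δ·Π!·Σ² = 3/55  (sign -1)
B: Δ: 0! 4! 6! / 11! → 1/2310; sum: t=0:+1/2880 = 1/2880; 3j²(2 3 5; -2 2 0) = Δ·Π!·Σ² = 1/462  (sign -1)
I_A²/I_B² = (3/55)/(1/462) = 126/5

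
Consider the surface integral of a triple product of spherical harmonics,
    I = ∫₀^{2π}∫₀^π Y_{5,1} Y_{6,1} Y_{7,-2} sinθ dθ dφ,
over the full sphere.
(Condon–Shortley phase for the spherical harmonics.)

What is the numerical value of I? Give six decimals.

0.118315

Checks pass: Σm=0; 18 even; l₃=7∈[1,11].
(2·5+1)(2·6+1)(2·7+1) = 2145
Δ: 4! 6! 8! / 19! → 1/174594420
sum: t=0:+1/4147200 t=1:−1/207360 t=2:+1/82944 t=3:−1/207360 t=4:+1/4147200 = 1/345600
3j²(5 6 7; 0 0 0) = Δ·Π!·Σ² = 420/46189  (sign -1)
sum: t=0:+1/5806080 t=1:−1/311040 t=2:+1/138240 t=3:−1/414720 t=4:+1/12441600 = 1/537600
3j²(5 6 7; 1 1 -2) = Δ·Π!·Σ² = 2916/323323  (sign -1)
combine: 4πI² = 2145·420/46189·2916/323323 = 2624400/14919047
take √, sign +1: I = 0.11831493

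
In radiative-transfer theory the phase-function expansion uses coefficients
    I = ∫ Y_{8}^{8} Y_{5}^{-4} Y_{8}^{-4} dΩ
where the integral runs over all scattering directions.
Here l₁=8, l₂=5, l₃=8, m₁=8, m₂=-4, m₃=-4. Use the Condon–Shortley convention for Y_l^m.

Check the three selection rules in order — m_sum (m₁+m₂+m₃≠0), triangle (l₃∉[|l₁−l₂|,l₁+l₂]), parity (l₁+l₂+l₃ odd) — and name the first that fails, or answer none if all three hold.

parity

m₁+m₂+m₃ = 8 − 4 − 4 = 0  ✓
triangle: |8−5|=3 ≤ l₃=8 ≤ 8+5=13  ✓
parity: l₁+l₂+l₃ = 21 is odd  ✗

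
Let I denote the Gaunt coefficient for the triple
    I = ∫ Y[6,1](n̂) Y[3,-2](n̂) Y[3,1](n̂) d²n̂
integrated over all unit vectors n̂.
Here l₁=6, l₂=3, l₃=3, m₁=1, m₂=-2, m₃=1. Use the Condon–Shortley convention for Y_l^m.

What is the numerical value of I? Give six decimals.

-0.121471

Rules hold: Σm=0, L=12 even, 3≤3≤9.
N = 13·7·7 = 637
Δ = 6!·6!·0!/13! = 1/12012
Racah Σ t=3..3: t=3:−1/1296 = -1/1296
⇒ 3j(6 3 3; 0 0 0)² = 100/3003, sgn +1
Racah Σ t=1..1: t=1:−1/5760 = -1/5760
⇒ 3j(6 3 3; 1 -2 1)² = 5/572, sgn -1
4πI² = N·(3j₀)²·(3jₘ)² = 875/4719
I = -1·√(0.185421/4π) = -0.12147142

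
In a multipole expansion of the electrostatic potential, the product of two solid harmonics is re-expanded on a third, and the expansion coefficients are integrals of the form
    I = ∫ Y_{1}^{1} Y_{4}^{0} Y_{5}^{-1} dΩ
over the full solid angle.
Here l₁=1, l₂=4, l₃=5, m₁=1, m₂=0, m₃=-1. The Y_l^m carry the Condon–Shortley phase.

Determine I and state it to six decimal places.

-0.190188

Rules hold: Σm=0, L=10 even, 3≤5≤5.
N = 3·9·11 = 297
Δ = 0!·2!·8!/11! = 1/495
Racah Σ t=0..0: t=0:+1/576 = 1/576
⇒ 3j(1 4 5; 0 0 0)² = 5/99, sgn -1
Racah Σ t=0..0: t=0:+1/1152 = 1/1152
⇒ 3j(1 4 5; 1 0 -1)² = 1/33, sgn +1
4πI² = N·(3j₀)²·(3jₘ)² = 5/11
I = -1·√(0.454545/4π) = -0.19018827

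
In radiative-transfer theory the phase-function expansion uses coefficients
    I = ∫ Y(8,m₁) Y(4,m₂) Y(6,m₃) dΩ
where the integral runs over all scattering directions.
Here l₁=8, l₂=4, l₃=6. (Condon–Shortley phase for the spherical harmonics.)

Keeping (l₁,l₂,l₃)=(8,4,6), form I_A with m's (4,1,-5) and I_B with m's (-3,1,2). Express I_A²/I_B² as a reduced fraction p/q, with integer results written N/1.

3179/2304

l's match ⇒ only the (l;m) 3-j factors differ between A and B.
A: triangle coeff Δ(8,4,6) = 1/23279256; Σ_t [3,4]: t=3:−1/26127360 t=4:+1/174182400 = -17/522547200; (3j)²=935/62244 [(8 4 6; 4 1 -5)], sign=+1
B: triangle coeff Δ(8,4,6) = 1/23279256; Σ_t [3,5]: t=3:−1/5806080 t=4:+1/1451520 t=5:−1/4147200 = 1/3628800; (3j)²=320/29393 [(8 4 6; -3 1 2)], sign=+1
I_A²/I_B² = (935/62244)/(320/29393) = 3179/2304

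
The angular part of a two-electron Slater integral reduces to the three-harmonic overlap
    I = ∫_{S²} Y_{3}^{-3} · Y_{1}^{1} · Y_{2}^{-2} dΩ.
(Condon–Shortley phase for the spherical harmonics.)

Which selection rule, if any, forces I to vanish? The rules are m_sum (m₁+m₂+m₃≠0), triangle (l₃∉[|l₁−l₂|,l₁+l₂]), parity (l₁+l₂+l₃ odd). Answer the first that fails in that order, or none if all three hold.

m_sum

azimuthal sum: -3 + 1 − 2 = -4  ✗
2 ≤ 2 ≤ 4 (triangle on l)
L = 3 + 1 + 2 = 6 (even)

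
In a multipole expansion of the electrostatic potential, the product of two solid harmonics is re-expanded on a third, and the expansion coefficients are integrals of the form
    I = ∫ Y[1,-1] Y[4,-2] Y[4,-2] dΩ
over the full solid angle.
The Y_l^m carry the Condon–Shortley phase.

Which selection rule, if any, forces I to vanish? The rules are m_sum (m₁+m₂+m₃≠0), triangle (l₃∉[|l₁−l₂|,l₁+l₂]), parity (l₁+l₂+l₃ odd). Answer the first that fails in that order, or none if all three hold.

m₁+m₂+m₃ = -1 − 2 − 2 = -5  ✗
triangle: |1−4|=3 ≤ l₃=4 ≤ 1+4=5
parity: l₁+l₂+l₃ = 9 is odd

m_sum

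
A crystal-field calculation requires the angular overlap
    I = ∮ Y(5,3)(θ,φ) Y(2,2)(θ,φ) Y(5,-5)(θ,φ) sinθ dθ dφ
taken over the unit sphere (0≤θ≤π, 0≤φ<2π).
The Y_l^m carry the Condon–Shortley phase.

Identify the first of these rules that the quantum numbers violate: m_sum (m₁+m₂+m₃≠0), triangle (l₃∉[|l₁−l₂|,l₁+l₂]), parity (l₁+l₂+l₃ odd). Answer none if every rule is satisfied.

none

m₁+m₂+m₃ = 3 + 2 − 5 = 0  ✓
triangle: |5−2|=3 ≤ l₃=5 ≤ 5+2=7  ✓
parity: l₁+l₂+l₃ = 12 is even  ✓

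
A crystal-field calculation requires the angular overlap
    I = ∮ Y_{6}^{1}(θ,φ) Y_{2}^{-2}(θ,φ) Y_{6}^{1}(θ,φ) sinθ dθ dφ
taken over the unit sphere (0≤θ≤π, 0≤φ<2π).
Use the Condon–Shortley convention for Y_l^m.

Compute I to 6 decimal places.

0.196649

Rules hold: Σm=0, L=14 even, 4≤6≤8.
N = 13·5·13 = 845
Δ = 2!·10!·2!/15! = 1/90090
Racah Σ t=0..2: t=0:+1/69120 t=1:−1/14400 t=2:+1/69120 = -7/172800
⇒ 3j(6 2 6; 0 0 0)² = 14/715, sgn -1
Racah Σ t=0..0: t=0:+1/57600 = 1/57600
⇒ 3j(6 2 6; 1 -2 1)² = 21/715, sgn -1
4πI² = N·(3j₀)²·(3jₘ)² = 294/605
I = +1·√(0.48595/4π) = 0.19664868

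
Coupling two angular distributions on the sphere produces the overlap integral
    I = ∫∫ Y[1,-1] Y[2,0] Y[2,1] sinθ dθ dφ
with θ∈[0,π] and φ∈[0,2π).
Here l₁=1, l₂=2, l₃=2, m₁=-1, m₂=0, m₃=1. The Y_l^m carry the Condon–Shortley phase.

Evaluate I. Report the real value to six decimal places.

L=5 odd ⇒ parity kills the (l;000) factor ⇒ I = 0

0.000000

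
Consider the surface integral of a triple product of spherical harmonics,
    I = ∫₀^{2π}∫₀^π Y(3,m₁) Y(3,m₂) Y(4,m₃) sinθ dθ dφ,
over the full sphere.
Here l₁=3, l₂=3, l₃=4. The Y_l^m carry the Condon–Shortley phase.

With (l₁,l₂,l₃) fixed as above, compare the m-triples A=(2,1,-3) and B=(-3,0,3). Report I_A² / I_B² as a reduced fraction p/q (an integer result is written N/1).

l's match ⇒ only the (l;m) 3-j factors differ between A and B.
A: triangle coeff Δ(3,3,4) = 1/34650; Σ_t [0,1]: t=0:+1/288 t=1:−1/144 = -1/288; (3j)²=1/99 [(3 3 4; 2 1 -3)], sign=+1
B: triangle coeff Δ(3,3,4) = 1/34650; Σ_t [2,2]: t=2:+1/288 = 1/288; (3j)²=1/22 [(3 3 4; -3 0 3)], sign=-1
I_A²/I_B² = (1/99)/(1/22) = 2/9

2/9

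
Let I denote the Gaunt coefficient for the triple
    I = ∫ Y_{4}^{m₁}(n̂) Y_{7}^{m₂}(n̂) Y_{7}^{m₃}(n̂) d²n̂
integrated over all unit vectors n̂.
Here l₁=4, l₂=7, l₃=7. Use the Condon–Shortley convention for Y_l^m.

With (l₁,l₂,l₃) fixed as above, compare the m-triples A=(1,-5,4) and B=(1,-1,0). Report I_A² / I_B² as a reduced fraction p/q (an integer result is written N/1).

121/126

l's match ⇒ only the (l;m) 3-j factors differ between A and B.
A: triangle coeff Δ(4,7,7) = 1/58198140; Σ_t [0,2]: t=0:+1/11612160 t=1:−1/8709120 t=2:+1/87091200 = -1/58060800; (3j)²=99/117572 [(4 7 7; 1 -5 4)], sign=+1
B: triangle coeff Δ(4,7,7) = 1/58198140; Σ_t [0,3]: t=0:+1/2488320 t=1:−1/345600 t=2:+1/414720 t=3:−1/4354560 = -1/3225600; (3j)²=81/92378 [(4 7 7; 1 -1 0)], sign=+1
I_A²/I_B² = (99/117572)/(81/92378) = 121/126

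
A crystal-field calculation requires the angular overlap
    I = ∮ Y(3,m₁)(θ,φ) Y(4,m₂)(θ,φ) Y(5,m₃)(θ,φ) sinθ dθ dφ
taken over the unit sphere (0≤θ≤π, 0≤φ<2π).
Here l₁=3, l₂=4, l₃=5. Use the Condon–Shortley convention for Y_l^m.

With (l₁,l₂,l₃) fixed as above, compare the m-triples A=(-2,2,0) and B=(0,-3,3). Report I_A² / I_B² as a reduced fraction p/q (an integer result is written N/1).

Same 3,4,5: normalisation and zero-m 3j drop out of the ratio.
A: Δ: 2! 4! 6! / 13! → 1/180180; sum: t=1:−1/2880 t=2:+1/576 = 1/720; 3j²(3 4 5; -2 2 0) = Δ·Π!·Σ² = 80/3003  (sign -1)
B: Δ: 2! 4! 6! / 13! → 1/180180; sum: t=0:+1/1440 t=1:−1/2880 = 1/2880; 3j²(3 4 5; 0 -3 3) = Δ·Π!·Σ² = 7/715  (sign +1)
I_A²/I_B² = (80/3003)/(7/715) = 400/147

400/147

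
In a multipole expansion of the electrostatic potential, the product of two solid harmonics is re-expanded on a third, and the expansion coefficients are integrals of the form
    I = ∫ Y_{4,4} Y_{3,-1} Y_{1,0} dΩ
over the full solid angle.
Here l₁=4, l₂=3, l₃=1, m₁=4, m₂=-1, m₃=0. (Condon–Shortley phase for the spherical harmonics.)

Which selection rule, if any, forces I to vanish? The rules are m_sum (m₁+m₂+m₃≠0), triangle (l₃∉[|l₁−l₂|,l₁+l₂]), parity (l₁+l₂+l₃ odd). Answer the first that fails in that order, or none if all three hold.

Σmᵢ = 3  ✗
l₃∈[|l₁−l₂|,l₁+l₂]=[1,7], have l₃=1
Σlᵢ = 8 ⇒ even

m_sum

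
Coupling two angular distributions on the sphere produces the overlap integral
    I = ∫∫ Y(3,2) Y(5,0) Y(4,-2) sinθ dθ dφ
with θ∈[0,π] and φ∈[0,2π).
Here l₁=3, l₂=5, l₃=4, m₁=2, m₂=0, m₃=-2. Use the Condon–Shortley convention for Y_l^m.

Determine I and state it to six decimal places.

-0.171327

Checks pass: Σm=0; 12 even; l₃=4∈[2,8].
(2·3+1)(2·5+1)(2·4+1) = 693
Δ: 4! 2! 6! / 13! → 1/180180
sum: t=1:−1/576 t=2:+1/144 t=3:−1/576 = 1/288
3j²(3 5 4; 0 0 0) = Δ·Π!·Σ² = 20/1001  (sign +1)
sum: t=0:+1/2880 t=1:−1/576 = -1/720
3j²(3 5 4; 2 0 -2) = Δ·Π!·Σ² = 80/3003  (sign -1)
combine: 4πI² = 693·20/1001·80/3003 = 4800/13013
take √, sign -1: I = -0.17132746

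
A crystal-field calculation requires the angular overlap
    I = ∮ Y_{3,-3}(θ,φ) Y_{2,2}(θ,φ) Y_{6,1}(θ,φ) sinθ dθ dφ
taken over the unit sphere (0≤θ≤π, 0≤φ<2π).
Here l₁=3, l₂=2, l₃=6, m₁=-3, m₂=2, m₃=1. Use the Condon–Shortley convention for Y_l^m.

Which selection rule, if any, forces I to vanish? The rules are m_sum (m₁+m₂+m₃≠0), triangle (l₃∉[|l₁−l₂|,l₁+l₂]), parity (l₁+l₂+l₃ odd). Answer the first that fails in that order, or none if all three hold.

triangle

m₁+m₂+m₃ = -3 + 2 + 1 = 0  ✓
triangle: |3−2|=1 ≤ l₃=6 ≤ 3+2=5  ✗
parity: l₁+l₂+l₃ = 11 is odd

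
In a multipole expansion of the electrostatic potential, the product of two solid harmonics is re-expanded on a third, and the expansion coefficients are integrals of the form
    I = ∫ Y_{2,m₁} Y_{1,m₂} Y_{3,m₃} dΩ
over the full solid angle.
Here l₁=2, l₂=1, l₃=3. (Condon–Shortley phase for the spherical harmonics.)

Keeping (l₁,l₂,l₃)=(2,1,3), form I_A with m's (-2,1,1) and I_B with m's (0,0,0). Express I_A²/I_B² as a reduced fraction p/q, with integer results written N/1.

l's match ⇒ only the (l;m) 3-j factors differ between A and B.
A: triangle coeff Δ(2,1,3) = 1/105; Σ_t [0,0]: t=0:+1/48 = 1/48; (3j)²=1/105 [(2 1 3; -2 1 1)], sign=+1
B: triangle coeff Δ(2,1,3) = 1/105; Σ_t [0,0]: t=0:+1/4 = 1/4; (3j)²=3/35 [(2 1 3; 0 0 0)], sign=-1
I_A²/I_B² = (1/105)/(3/35) = 1/9

1/9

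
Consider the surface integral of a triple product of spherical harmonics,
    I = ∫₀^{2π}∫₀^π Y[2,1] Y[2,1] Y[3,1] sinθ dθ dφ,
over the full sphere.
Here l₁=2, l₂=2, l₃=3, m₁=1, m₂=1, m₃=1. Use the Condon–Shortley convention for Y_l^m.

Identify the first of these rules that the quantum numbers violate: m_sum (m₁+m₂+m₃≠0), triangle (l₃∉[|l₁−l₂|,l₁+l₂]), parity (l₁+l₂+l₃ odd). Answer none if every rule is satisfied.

m_sum

m₁+m₂+m₃ = 1 + 1 + 1 = 3  ✗
triangle: |2−2|=0 ≤ l₃=3 ≤ 2+2=4
parity: l₁+l₂+l₃ = 7 is odd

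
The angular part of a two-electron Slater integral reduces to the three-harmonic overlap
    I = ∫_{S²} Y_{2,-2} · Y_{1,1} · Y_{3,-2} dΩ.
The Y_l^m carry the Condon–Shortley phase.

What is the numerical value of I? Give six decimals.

0.000000

Σmᵢ = -3 ≠ 0, so the φ-integral vanishes; I = 0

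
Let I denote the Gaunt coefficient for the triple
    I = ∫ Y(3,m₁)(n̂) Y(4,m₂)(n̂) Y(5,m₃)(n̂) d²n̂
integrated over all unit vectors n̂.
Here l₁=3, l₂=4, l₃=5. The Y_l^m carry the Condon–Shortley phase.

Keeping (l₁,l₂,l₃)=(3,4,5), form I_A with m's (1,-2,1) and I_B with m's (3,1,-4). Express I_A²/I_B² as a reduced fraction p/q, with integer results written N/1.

Same 3,4,5: normalisation and zero-m 3j drop out of the ratio.
A: Δ: 2! 4! 6! / 13! → 1/180180; sum: t=0:+1/384 t=1:−1/720 t=2:+1/34560 = 43/34560; 3j²(3 4 5; 1 -2 1) = Δ·Π!·Σ² = 1849/180180  (sign +1)
B: Δ: 2! 4! 6! / 13! → 1/180180; sum: t=0:+1/5760 = 1/5760; 3j²(3 4 5; 3 1 -4) = Δ·Π!·Σ² = 9/286  (sign -1)
I_A²/I_B² = (1849/180180)/(9/286) = 1849/5670

1849/5670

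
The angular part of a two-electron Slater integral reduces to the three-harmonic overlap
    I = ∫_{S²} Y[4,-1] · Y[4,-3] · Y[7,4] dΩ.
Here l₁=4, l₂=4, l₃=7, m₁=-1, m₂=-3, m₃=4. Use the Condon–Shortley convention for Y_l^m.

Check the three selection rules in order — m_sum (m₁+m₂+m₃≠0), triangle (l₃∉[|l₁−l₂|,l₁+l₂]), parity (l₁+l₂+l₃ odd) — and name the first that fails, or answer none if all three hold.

m₁+m₂+m₃ = -1 − 3 + 4 = 0  ✓
triangle: |4−4|=0 ≤ l₃=7 ≤ 4+4=8  ✓
parity: l₁+l₂+l₃ = 15 is odd  ✗

parity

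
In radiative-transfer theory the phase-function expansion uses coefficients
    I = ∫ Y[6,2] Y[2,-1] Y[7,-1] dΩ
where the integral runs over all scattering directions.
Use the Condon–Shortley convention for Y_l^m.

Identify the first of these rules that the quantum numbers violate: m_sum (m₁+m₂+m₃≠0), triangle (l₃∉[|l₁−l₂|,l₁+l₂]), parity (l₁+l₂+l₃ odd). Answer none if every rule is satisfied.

Σmᵢ = 0  ✓
l₃∈[|l₁−l₂|,l₁+l₂]=[4,8], have l₃=7  ✓
Σlᵢ = 15 ⇒ odd  ✗

parity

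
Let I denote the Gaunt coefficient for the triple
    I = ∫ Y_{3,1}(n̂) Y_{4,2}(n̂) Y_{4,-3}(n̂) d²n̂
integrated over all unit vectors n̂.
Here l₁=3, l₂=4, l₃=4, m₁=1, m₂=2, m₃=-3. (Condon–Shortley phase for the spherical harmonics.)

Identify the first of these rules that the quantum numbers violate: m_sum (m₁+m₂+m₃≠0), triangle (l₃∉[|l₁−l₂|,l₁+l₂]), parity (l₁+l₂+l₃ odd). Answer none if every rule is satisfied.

parity

Σmᵢ = 0  ✓
l₃∈[|l₁−l₂|,l₁+l₂]=[1,7], have l₃=4  ✓
Σlᵢ = 11 ⇒ odd  ✗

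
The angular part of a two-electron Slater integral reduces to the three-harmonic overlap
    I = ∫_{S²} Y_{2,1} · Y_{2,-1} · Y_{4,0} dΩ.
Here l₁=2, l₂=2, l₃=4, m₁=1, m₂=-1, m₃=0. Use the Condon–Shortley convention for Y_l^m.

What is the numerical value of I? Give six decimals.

0.161197

m-sum 0 ✓  L=8 even ✓  0≤4≤4 ✓
Π(2lᵢ+1) = 5×5×9 = 225
triangle coeff Δ(2,2,4) = 1/630
Σ_t [0,0]: t=0:+1/16 = 1/16
(3j)²=2/35 [(2 2 4; 0 0 0)], sign=+1
Σ_t [0,0]: t=0:+1/36 = 1/36
(3j)²=8/315 [(2 2 4; 1 -1 0)], sign=+1
⇒ 4πI² = 16/49
I = (+1)√(16/49/(4π)) = 0.16119702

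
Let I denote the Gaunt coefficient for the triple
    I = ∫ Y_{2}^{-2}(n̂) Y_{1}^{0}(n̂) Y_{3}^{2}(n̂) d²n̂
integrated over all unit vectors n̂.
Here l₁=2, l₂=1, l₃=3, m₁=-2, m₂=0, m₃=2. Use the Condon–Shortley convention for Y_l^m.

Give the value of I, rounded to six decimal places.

0.184674

Checks pass: Σm=0; 6 even; l₃=3∈[1,3].
(2·2+1)(2·1+1)(2·3+1) = 105
Δ: 0! 4! 2! / 7! → 1/105
sum: t=0:+1/4 = 1/4
3j²(2 1 3; 0 0 0) = Δ·Π!·Σ² = 3/35  (sign -1)
sum: t=0:+1/24 = 1/24
3j²(2 1 3; -2 0 2) = Δ·Π!·Σ² = 1/21  (sign -1)
combine: 4πI² = 105·3/35·1/21 = 3/7
take √, sign +1: I = 0.18467439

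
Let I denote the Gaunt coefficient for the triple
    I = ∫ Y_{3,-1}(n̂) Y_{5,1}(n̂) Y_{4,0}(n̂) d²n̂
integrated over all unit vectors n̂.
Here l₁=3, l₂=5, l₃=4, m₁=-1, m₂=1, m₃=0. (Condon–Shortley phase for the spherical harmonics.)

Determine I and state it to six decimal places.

Rules hold: Σm=0, L=12 even, 2≤4≤8.
N = 7·11·9 = 693
Δ = 4!·2!·6!/13! = 1/180180
Racah Σ t=1..3: t=1:−1/576 t=2:+1/144 t=3:−1/576 = 1/288
⇒ 3j(3 5 4; 0 0 0)² = 20/1001, sgn +1
Racah Σ t=2..4: t=2:+1/384 t=3:−1/216 t=4:+1/2304 = -11/6912
⇒ 3j(3 5 4; -1 1 0)² = 11/1638, sgn -1
4πI² = N·(3j₀)²·(3jₘ)² = 110/1183
I = -1·√(0.0929839/4π) = -0.08601992

-0.086020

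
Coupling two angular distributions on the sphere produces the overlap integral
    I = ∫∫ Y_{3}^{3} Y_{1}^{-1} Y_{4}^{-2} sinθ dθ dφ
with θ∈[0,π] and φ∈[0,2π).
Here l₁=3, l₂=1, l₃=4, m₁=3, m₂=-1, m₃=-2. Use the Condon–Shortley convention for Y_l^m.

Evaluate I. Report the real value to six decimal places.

Rules hold: Σm=0, L=8 even, 2≤4≤4.
N = 7·3·9 = 189
Δ = 0!·6!·2!/9! = 1/252
Racah Σ t=0..0: t=0:+1/36 = 1/36
⇒ 3j(3 1 4; 0 0 0)² = 4/63, sgn +1
Racah Σ t=0..0: t=0:+1/1440 = 1/1440
⇒ 3j(3 1 4; 3 -1 -2)² = 1/252, sgn +1
4πI² = N·(3j₀)²·(3jₘ)² = 1/21
I = +1·√(0.047619/4π) = 0.06155813

0.061558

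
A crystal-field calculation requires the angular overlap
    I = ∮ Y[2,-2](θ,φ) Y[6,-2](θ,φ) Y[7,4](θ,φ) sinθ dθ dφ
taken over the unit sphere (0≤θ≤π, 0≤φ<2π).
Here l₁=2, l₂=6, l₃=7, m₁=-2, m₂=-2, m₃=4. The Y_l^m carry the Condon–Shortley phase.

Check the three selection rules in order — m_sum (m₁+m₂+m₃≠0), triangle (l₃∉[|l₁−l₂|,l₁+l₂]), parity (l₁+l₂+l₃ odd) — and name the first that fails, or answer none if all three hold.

Σmᵢ = 0  ✓
l₃∈[|l₁−l₂|,l₁+l₂]=[4,8], have l₃=7  ✓
Σlᵢ = 15 ⇒ odd  ✗

parity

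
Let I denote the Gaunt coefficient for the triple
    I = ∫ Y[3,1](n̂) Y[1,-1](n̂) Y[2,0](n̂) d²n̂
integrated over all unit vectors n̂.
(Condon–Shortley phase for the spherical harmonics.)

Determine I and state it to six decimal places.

-0.202301

m-sum 0 ✓  L=6 even ✓  2≤2≤4 ✓
Π(2lᵢ+1) = 7×3×5 = 105
triangle coeff Δ(3,1,2) = 1/105
Σ_t [1,1]: t=1:−1/4 = -1/4
(3j)²=3/35 [(3 1 2; 0 0 0)], sign=-1
Σ_t [0,0]: t=0:+1/8 = 1/8
(3j)²=2/35 [(3 1 2; 1 -1 0)], sign=+1
⇒ 4πI² = 18/35
I = (-1)√(18/35/(4π)) = -0.20230066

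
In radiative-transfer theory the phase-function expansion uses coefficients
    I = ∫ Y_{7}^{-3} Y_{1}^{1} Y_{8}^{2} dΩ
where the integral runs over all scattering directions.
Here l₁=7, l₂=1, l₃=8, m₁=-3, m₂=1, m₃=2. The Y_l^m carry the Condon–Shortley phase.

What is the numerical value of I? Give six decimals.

Rules hold: Σm=0, L=16 even, 6≤8≤8.
N = 15·3·17 = 765
Δ = 0!·14!·2!/17! = 1/2040
Racah Σ t=0..0: t=0:+1/25401600 = 1/25401600
⇒ 3j(7 1 8; 0 0 0)² = 8/255, sgn +1
Racah Σ t=0..0: t=0:+1/174182400 = 1/174182400
⇒ 3j(7 1 8; -3 1 2)² = 1/136, sgn +1
4πI² = N·(3j₀)²·(3jₘ)² = 3/17
I = +1·√(0.176471/4π) = 0.11850352

0.118504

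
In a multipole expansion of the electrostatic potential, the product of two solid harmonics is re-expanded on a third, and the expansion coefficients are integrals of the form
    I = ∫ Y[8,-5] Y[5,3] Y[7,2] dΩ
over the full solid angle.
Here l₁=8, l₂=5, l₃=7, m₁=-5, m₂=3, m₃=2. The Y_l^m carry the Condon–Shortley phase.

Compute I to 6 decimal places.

0.056053

Rules hold: Σm=0, L=20 even, 3≤7≤13.
N = 17·11·15 = 2805
Δ = 6!·10!·4!/21! = 1/814773960
Racah Σ t=1..5: t=1:−1/87091200 t=2:+1/4976640 t=3:−1/2073600 t=4:+1/4976640 t=5:−1/87091200 = -1/9676800
⇒ 3j(8 5 7; 0 0 0)² = 360/46189, sgn +1
Racah Σ t=4..6: t=4:+1/418037760 t=5:−1/58060800 t=6:+1/87091200 = -1/298598400
⇒ 3j(8 5 7; -5 3 2)² = 7/3876, sgn +1
4πI² = N·(3j₀)²·(3jₘ)² = 3150/79781
I = +1·√(0.0394831/4π) = 0.05605323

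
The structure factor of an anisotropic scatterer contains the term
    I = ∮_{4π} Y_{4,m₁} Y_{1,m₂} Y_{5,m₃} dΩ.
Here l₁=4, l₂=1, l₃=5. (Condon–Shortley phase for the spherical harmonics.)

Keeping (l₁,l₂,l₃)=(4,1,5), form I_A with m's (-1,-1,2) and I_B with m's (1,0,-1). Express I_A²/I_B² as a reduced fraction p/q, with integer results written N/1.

7/8

Same 4,1,5: normalisation and zero-m 3j drop out of the ratio.
A: Δ: 0! 8! 2! / 11! → 1/495; sum: t=0:+1/1440 = 1/1440; 3j²(4 1 5; -1 -1 2) = Δ·Π!·Σ² = 7/165  (sign -1)
B: Δ: 0! 8! 2! / 11! → 1/495; sum: t=0:+1/720 = 1/720; 3j²(4 1 5; 1 0 -1) = Δ·Π!·Σ² = 8/165  (sign +1)
I_A²/I_B² = (7/165)/(8/165) = 7/8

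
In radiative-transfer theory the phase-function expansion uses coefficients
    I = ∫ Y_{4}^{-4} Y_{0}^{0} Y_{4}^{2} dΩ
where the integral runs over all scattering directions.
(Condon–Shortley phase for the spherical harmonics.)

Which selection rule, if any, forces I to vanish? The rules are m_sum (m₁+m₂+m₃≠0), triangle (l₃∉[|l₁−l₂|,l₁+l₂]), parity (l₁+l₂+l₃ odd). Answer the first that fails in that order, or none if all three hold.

Σmᵢ = -2  ✗
l₃∈[|l₁−l₂|,l₁+l₂]=[4,4], have l₃=4
Σlᵢ = 8 ⇒ even

m_sum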